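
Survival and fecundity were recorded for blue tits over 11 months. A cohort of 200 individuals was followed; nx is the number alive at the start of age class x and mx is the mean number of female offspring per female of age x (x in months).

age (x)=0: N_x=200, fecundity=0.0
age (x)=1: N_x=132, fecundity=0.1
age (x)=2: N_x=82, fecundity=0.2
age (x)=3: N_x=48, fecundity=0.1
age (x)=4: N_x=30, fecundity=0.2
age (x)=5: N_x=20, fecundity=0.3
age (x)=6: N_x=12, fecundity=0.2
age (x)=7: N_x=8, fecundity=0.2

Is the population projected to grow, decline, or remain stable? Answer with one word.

declining

lx = nx/n0 = nx/200: 1, 0.66, 0.41, 0.24, 0.15, 0.1, 0.06, 0.04
R0 = Σ lx·mx = 0 + 0.066 + 0.082 + 0.024 + 0.03 + 0.03 + 0.012 + 0.008 = 0.252
R0 < 1, so the population is declining.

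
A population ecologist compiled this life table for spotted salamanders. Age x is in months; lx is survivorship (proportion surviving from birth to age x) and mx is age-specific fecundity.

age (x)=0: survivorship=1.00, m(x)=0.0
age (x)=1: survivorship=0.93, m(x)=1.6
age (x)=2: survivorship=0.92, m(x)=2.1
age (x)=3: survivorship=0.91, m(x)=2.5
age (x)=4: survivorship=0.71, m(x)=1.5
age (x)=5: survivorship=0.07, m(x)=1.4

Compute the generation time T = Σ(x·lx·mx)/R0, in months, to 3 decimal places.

lx·mx: 0, 1.488, 1.932, 2.275, 1.065, 0.098 → R0 = 6.858
x·lx·mx: 0, 1.488, 3.864, 6.825, 4.26, 0.49 → Σ = 16.927
T = 16.927 / 6.858 = 2.468212… → 2.468

2.468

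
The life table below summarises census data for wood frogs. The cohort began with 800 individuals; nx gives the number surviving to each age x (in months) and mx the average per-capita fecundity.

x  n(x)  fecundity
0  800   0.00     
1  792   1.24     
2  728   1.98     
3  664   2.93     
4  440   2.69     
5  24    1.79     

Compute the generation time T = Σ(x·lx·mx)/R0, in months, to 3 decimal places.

lx = nx/n0 = nx/800: 1, 0.99, 0.91, 0.83, 0.55, 0.03
lx·mx: 0, 1.2276, 1.8018, 2.4319, 1.4795, 0.0537 → R0 = 6.9945
x·lx·mx: 0, 1.2276, 3.6036, 7.2957, 5.918, 0.2685 → Σ = 18.3134
T = 18.3134 / 6.9945 = 2.618257… → 2.618

2.618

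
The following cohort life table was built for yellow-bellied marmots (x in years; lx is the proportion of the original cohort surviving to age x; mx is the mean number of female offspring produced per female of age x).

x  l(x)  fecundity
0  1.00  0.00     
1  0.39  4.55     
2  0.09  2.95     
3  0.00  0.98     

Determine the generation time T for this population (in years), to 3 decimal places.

lx·mx: 0, 1.7745, 0.2655, 0 → R0 = 2.04
x·lx·mx: 0, 1.7745, 0.531, 0 → Σ = 2.3055
T = 2.3055 / 2.04 = 1.130147… → 1.130

1.130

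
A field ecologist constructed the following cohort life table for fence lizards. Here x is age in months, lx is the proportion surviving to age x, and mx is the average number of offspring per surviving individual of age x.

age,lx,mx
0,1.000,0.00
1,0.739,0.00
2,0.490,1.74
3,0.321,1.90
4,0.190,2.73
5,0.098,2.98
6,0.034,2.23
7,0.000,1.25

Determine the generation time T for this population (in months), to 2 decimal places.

3.20

lx·mx: 0, 0, 0.8526, 0.6099, 0.5187, 0.29204, 0.07582, 0 → R0 = 2.34906
x·lx·mx: 0, 0, 1.7052, 1.8297, 2.0748, 1.4602, 0.45492, 0 → Σ = 7.52482
T = 7.52482 / 2.34906 = 3.203332… → 3.20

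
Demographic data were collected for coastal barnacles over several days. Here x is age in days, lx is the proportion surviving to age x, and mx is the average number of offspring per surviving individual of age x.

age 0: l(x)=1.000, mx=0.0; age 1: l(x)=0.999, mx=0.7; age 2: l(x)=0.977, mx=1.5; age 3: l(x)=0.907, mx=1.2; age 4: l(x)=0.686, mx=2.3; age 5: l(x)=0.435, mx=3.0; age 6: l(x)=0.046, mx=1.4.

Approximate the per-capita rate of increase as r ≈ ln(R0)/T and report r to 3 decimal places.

0.562

R0 = Σ lx·mx = 0 + 0.6993 + 1.4655 + 1.0884 + 1.5778 + 1.305 + 0.0644 = 6.2004
Σ x·lx·mx = 20.1181; T = 20.1181/6.2004 = 3.24465…
r ≈ ln(R0)/T = ln(6.2004)/3.24465… = 0.56235… → 0.562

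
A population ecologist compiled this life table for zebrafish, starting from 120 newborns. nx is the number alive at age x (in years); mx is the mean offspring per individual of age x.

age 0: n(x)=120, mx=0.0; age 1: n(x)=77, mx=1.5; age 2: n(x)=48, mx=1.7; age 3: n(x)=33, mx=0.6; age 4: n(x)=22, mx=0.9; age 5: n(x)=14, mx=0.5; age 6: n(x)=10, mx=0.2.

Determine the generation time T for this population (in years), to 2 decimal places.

1.89

lx = nx/n0 = nx/120: 1, 0.64167…, 0.4, 0.275, 0.18333…, 0.11667…, 0.08333…
lx·mx: 0, 0.9625…, 0.68, 0.165, 0.165…, 0.058333…, 0.016667… → R0 = 2.0475…
x·lx·mx: 0, 0.9625…, 1.36, 0.495, 0.66…, 0.291667…, 0.1… → Σ = 3.869167…
T = 3.869167… / 2.0475… = 1.889703… → 1.89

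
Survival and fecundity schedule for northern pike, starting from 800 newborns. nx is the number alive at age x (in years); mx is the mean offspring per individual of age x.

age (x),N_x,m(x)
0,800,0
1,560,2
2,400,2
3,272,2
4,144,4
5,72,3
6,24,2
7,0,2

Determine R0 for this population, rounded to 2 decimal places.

lx = nx/n0 = nx/800: 1, 0.7, 0.5, 0.34, 0.18, 0.09, 0.03, 0
lx·mx by age: 0, 1.4, 1, 0.68, 0.72, 0.27, 0.06, 0
R0 = Σ lx·mx = 4.13 → 4.13

4.13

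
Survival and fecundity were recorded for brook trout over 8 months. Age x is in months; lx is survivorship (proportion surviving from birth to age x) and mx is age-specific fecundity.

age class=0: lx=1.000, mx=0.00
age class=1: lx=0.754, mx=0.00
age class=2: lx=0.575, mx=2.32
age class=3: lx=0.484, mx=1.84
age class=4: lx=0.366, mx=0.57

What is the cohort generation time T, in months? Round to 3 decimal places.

lx·mx: 0, 0, 1.334, 0.89056, 0.20862 → R0 = 2.43318
x·lx·mx: 0, 0, 2.668, 2.67168, 0.83448 → Σ = 6.17416
T = 6.17416 / 2.43318 = 2.537486… → 2.537

2.537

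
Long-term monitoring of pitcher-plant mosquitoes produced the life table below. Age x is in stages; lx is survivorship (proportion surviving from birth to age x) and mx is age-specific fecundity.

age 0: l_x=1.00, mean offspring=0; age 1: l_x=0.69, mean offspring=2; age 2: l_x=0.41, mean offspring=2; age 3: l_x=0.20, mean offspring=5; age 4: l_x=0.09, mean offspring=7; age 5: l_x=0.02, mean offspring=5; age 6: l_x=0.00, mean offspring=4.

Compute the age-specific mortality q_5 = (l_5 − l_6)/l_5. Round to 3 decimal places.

1.000

q_5 = (l_5 − l_6) / l_5 = (0.02 − 0) / 0.02
     = 0.02 / 0.02 = 1 → 1.000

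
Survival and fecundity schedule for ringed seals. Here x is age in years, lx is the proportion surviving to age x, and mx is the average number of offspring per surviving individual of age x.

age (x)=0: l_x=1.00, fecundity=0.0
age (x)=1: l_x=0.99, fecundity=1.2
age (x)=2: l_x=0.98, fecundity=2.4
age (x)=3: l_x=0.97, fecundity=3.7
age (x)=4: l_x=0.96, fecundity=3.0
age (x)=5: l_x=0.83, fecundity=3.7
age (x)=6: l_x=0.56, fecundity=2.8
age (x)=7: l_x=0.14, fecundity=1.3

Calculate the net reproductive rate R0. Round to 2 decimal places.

lx·mx by age: 0, 1.188, 2.352, 3.589, 2.88, 3.071, 1.568, 0.182
R0 = Σ lx·mx = 14.83 → 14.83

14.83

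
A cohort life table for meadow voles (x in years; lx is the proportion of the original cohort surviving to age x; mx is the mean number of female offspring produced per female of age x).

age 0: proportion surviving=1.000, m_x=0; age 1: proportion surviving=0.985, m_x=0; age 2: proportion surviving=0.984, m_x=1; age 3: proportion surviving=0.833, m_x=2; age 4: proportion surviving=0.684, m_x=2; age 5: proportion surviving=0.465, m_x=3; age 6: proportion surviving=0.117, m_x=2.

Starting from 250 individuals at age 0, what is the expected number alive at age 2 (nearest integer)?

246

Expected survivors = N0 · l_2 = 250 × 0.984 = 246 → 246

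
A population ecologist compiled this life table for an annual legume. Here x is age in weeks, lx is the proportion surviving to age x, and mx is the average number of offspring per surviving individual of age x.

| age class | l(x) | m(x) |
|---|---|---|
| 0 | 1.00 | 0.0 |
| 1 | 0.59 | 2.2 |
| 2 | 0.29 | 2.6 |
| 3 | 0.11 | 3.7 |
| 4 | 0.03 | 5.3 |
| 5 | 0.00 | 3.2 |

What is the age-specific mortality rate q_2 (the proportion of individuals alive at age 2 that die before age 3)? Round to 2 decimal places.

q_2 = (l_2 − l_3) / l_2 = (0.29 − 0.11) / 0.29
     = 0.18 / 0.29 = 0.62069… → 0.62

0.62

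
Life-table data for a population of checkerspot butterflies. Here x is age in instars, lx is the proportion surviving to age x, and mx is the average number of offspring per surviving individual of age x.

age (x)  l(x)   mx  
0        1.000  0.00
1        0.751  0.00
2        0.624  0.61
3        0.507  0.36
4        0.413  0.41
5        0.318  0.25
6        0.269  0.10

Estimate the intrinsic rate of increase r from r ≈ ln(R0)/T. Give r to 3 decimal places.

R0 = Σ lx·mx = 0 + 0 + 0.38064 + 0.18252 + 0.16933 + 0.0795 + 0.0269 = 0.83889
Σ x·lx·mx = 2.54506; T = 2.54506/0.83889 = 3.03384…
r ≈ ln(R0)/T = ln(0.83889)/3.03384… = -0.05791… → -0.058

-0.058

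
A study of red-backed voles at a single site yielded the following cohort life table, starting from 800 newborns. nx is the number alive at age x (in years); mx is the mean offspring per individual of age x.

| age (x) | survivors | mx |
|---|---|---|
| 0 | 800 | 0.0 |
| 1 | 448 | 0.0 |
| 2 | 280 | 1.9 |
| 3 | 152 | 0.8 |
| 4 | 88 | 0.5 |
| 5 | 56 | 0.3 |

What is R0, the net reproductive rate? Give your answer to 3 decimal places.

0.893

lx = nx/n0 = nx/800: 1, 0.56, 0.35, 0.19, 0.11, 0.07
lx·mx by age: 0, 0, 0.665, 0.152, 0.055, 0.021
R0 = Σ lx·mx = 0.893 → 0.893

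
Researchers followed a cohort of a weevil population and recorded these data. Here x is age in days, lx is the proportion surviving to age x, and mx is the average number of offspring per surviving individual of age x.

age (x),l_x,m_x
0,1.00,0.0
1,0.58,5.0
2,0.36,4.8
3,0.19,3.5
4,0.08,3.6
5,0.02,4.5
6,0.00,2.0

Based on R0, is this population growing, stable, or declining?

growing

R0 = Σ lx·mx = 0 + 2.9 + 1.728 + 0.665 + 0.288 + 0.09 + 0 = 5.671
R0 > 1, so the population is growing.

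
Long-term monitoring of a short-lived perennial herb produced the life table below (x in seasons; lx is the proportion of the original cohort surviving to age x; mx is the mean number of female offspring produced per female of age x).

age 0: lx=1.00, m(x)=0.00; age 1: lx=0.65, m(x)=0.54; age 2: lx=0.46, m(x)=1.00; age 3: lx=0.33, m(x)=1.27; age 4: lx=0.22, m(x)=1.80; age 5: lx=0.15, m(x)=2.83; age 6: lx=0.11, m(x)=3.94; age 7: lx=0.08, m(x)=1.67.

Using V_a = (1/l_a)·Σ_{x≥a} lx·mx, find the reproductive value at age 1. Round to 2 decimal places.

4.03

lx·mx for x ≥ 1: 0.351, 0.46, 0.4191, 0.396, 0.4245, 0.4334, 0.1336 → sum = 2.6176
V_1 = 2.6176 / l_1 = 2.6176 / 0.65 = 4.027077… → 4.03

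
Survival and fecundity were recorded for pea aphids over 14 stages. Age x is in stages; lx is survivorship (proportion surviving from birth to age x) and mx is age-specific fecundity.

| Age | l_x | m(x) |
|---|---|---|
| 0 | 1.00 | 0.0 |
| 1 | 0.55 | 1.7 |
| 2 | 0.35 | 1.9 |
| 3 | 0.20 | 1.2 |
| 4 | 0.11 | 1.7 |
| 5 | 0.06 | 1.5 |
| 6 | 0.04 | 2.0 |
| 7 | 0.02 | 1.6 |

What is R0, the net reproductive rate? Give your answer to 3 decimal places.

2.229

lx·mx by age: 0, 0.935, 0.665, 0.24, 0.187, 0.09, 0.08, 0.032
R0 = Σ lx·mx = 2.229 → 2.229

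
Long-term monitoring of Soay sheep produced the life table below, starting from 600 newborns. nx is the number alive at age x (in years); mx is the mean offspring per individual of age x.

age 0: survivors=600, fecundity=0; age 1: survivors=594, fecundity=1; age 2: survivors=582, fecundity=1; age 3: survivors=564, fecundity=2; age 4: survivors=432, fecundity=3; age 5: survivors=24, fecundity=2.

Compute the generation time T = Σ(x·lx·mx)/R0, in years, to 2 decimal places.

lx = nx/n0 = nx/600: 1, 0.99, 0.97, 0.94, 0.72, 0.04
lx·mx: 0, 0.99, 0.97, 1.88, 2.16, 0.08 → R0 = 6.08
x·lx·mx: 0, 0.99, 1.94, 5.64, 8.64, 0.4 → Σ = 17.61
T = 17.61 / 6.08 = 2.896382… → 2.90

2.90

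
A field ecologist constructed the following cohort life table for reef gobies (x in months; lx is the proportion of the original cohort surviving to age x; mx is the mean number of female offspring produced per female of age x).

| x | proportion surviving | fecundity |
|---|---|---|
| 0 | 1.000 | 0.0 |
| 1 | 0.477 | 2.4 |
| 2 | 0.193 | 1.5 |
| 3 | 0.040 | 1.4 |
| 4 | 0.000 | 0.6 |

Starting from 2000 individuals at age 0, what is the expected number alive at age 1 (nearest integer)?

Expected survivors = N0 · l_1 = 2000 × 0.477 = 954 → 954

954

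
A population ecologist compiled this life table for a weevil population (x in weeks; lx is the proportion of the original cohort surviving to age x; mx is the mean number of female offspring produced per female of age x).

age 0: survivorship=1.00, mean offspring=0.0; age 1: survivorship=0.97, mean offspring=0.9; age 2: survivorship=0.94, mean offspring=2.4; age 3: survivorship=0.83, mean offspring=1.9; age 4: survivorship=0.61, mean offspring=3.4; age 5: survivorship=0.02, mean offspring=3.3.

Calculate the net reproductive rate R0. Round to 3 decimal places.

lx·mx by age: 0, 0.873, 2.256, 1.577, 2.074, 0.066
R0 = Σ lx·mx = 6.846 → 6.846

6.846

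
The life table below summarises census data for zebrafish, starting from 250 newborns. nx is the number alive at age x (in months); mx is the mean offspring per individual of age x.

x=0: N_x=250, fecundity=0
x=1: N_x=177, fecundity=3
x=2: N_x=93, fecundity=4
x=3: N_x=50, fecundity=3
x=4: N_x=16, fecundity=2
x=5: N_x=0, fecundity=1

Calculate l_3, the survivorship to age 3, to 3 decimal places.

0.200

l_3 = n_3/n_0 = 50/250 = 0.2 → 0.200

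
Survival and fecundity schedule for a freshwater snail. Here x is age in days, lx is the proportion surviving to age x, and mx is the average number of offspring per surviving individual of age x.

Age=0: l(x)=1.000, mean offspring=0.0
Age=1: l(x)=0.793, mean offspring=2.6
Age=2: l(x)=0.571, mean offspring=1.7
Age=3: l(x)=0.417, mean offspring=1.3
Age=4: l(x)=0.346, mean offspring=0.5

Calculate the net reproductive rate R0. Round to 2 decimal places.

lx·mx by age: 0, 2.0618, 0.9707, 0.5421, 0.173
R0 = Σ lx·mx = 3.7476 → 3.75

3.75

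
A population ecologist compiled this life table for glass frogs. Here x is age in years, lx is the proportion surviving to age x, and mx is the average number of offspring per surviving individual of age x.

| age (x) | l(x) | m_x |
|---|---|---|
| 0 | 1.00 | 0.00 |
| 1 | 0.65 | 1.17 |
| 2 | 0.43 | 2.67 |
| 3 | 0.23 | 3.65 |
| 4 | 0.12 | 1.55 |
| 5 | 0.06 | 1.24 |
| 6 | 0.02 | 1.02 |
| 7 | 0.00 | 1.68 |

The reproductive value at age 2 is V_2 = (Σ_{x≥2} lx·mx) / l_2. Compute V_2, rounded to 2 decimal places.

lx·mx for x ≥ 2: 1.1481, 0.8395, 0.186, 0.0744, 0.0204, 0 → sum = 2.2684
V_2 = 2.2684 / l_2 = 2.2684 / 0.43 = 5.275349… → 5.28

5.28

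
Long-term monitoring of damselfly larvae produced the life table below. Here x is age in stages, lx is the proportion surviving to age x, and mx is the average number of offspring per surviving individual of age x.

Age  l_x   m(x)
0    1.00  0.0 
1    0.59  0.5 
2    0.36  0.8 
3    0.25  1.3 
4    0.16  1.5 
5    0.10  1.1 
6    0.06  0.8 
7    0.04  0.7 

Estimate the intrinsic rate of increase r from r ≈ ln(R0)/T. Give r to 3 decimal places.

R0 = Σ lx·mx = 0 + 0.295 + 0.288 + 0.325 + 0.24 + 0.11 + 0.048 + 0.028 = 1.334
Σ x·lx·mx = 3.84; T = 3.84/1.334 = 2.87856…
r ≈ ln(R0)/T = ln(1.334)/2.87856… = 0.10011… → 0.100

0.100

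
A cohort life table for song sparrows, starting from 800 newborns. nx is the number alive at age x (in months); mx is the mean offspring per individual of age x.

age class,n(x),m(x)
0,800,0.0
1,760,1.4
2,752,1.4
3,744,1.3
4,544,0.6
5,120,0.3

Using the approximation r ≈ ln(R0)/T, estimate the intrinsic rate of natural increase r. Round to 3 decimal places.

lx = nx/n0 = nx/800: 1, 0.95, 0.94, 0.93, 0.68, 0.15
R0 = Σ lx·mx = 0 + 1.33 + 1.316 + 1.209 + 0.408 + 0.045 = 4.308
Σ x·lx·mx = 9.446; T = 9.446/4.308 = 2.19266…
r ≈ ln(R0)/T = ln(4.308)/2.19266… = 0.66607… → 0.666

0.666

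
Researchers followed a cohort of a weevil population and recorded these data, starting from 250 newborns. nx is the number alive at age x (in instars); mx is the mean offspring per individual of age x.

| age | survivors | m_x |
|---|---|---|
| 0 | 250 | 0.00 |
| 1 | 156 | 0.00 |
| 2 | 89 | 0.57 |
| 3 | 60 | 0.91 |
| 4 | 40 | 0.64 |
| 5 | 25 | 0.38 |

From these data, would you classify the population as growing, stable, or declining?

declining

lx = nx/n0 = nx/250: 1, 0.624, 0.356, 0.24, 0.16, 0.1
R0 = Σ lx·mx = 0 + 0 + 0.20292 + 0.2184 + 0.1024 + 0.038 = 0.56172
R0 < 1, so the population is declining.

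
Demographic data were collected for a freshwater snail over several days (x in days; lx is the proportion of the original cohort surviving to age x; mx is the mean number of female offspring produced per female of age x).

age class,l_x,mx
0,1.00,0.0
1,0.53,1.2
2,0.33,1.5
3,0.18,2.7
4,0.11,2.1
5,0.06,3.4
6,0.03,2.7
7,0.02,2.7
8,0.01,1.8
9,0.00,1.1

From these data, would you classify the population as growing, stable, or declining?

growing

R0 = Σ lx·mx = 0 + 0.636 + 0.495 + 0.486 + 0.231 + 0.204 + 0.081 + 0.054 + 0.018 + 0 = 2.205
R0 > 1, so the population is growing.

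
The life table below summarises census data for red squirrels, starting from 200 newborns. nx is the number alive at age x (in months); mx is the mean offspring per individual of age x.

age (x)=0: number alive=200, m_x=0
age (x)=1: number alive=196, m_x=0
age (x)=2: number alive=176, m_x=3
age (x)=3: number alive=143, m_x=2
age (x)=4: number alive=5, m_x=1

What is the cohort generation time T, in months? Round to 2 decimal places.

2.36

lx = nx/n0 = nx/200: 1, 0.98, 0.88, 0.715, 0.025
lx·mx: 0, 0, 2.64, 1.43, 0.025 → R0 = 4.095
x·lx·mx: 0, 0, 5.28, 4.29, 0.1 → Σ = 9.67
T = 9.67 / 4.095 = 2.361416… → 2.36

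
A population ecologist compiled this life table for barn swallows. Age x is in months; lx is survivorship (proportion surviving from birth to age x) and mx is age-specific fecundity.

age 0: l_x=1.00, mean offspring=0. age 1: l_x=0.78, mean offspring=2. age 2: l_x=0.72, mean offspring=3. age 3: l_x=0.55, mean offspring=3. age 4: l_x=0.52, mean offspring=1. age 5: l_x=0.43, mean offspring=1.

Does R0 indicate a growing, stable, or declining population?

R0 = Σ lx·mx = 0 + 1.56 + 2.16 + 1.65 + 0.52 + 0.43 = 6.32
R0 > 1, so the population is growing.

growing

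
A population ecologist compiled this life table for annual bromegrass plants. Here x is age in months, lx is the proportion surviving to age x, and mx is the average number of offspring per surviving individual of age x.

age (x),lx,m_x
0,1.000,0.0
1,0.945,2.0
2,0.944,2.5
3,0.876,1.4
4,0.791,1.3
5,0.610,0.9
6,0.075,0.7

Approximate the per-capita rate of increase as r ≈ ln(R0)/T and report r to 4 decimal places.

R0 = Σ lx·mx = 0 + 1.89 + 2.36 + 1.2264 + 1.0283 + 0.549 + 0.0525 = 7.1062
Σ x·lx·mx = 17.4624; T = 17.4624/7.1062 = 2.45735…
r ≈ ln(R0)/T = ln(7.1062)/2.45735… = 0.798002… → 0.7980

0.7980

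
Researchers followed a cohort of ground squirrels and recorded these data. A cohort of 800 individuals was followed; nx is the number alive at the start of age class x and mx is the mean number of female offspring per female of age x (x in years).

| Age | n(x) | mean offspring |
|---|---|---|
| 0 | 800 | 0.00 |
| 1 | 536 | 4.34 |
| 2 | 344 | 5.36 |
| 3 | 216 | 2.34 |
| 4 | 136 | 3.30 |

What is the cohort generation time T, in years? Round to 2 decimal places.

lx = nx/n0 = nx/800: 1, 0.67, 0.43, 0.27, 0.17
lx·mx: 0, 2.9078, 2.3048, 0.6318, 0.561 → R0 = 6.4054
x·lx·mx: 0, 2.9078, 4.6096, 1.8954, 2.244 → Σ = 11.6568
T = 11.6568 / 6.4054 = 1.81984… → 1.82

1.82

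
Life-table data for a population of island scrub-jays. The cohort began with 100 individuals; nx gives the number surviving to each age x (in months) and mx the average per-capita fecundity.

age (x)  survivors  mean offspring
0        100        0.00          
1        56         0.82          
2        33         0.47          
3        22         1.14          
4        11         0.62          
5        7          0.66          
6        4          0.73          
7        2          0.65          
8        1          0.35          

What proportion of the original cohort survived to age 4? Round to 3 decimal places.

0.110

l_4 = n_4/n_0 = 11/100 = 0.11 → 0.110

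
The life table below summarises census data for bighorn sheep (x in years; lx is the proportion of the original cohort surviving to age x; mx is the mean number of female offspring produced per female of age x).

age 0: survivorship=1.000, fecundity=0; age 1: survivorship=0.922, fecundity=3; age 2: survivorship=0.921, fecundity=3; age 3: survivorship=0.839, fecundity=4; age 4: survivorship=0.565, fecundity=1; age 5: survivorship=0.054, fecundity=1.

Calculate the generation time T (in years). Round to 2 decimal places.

lx·mx: 0, 2.766, 2.763, 3.356, 0.565, 0.054 → R0 = 9.504
x·lx·mx: 0, 2.766, 5.526, 10.068, 2.26, 0.27 → Σ = 20.89
T = 20.89 / 9.504 = 2.198022… → 2.20

2.20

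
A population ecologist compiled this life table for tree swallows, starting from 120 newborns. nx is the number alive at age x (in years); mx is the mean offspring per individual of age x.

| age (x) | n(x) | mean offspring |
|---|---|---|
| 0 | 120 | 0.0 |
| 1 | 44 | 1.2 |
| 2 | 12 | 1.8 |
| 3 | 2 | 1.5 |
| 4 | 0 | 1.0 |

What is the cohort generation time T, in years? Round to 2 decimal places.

1.36

lx = nx/n0 = nx/120: 1, 0.36667…, 0.1, 0.01667…, 0
lx·mx: 0, 0.44…, 0.18, 0.025…, 0 → R0 = 0.645…
x·lx·mx: 0, 0.44…, 0.36, 0.075…, 0 → Σ = 0.875…
T = 0.875… / 0.645… = 1.356589… → 1.36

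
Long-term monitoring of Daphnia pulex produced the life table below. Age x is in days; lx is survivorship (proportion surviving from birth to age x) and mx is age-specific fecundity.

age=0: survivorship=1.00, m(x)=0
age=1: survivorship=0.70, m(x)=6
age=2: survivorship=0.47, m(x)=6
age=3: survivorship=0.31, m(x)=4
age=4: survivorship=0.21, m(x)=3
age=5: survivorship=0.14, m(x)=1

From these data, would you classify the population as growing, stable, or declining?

growing

R0 = Σ lx·mx = 0 + 4.2 + 2.82 + 1.24 + 0.63 + 0.14 = 9.03
R0 > 1, so the population is growing.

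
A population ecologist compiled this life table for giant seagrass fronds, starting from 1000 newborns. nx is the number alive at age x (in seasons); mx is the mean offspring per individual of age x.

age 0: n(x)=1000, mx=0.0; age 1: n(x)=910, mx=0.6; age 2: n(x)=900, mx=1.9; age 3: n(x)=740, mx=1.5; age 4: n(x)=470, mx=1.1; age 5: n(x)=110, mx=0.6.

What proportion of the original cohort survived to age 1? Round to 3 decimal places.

0.910

l_1 = n_1/n_0 = 910/1000 = 0.91 → 0.910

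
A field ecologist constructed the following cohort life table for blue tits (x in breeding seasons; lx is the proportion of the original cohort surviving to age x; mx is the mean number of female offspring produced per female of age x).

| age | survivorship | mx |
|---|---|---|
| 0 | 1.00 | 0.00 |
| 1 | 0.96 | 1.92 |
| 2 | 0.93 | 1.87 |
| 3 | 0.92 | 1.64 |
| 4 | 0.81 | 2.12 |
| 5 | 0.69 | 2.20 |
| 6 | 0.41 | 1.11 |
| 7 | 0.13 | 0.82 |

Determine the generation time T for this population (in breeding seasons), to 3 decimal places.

lx·mx: 0, 1.8432, 1.7391, 1.5088, 1.7172, 1.518, 0.4551, 0.1066 → R0 = 8.888
x·lx·mx: 0, 1.8432, 3.4782, 4.5264, 6.8688, 7.59, 2.7306, 0.7462 → Σ = 27.7834
T = 27.7834 / 8.888 = 3.125945… → 3.126

3.126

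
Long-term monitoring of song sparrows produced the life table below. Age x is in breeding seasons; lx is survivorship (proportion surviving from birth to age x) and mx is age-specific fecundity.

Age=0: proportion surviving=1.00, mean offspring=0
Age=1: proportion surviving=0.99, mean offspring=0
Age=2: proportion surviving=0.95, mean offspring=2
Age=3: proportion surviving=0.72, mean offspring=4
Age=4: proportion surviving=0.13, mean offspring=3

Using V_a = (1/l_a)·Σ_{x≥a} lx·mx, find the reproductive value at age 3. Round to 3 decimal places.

lx·mx for x ≥ 3: 2.88, 0.39 → sum = 3.27
V_3 = 3.27 / l_3 = 3.27 / 0.72 = 4.541667… → 4.542

4.542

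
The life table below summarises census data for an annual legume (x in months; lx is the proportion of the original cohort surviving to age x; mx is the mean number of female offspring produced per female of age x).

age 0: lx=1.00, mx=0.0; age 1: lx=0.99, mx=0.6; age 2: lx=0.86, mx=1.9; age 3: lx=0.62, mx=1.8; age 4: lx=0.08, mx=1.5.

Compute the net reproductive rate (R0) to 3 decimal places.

3.464

lx·mx by age: 0, 0.594, 1.634, 1.116, 0.12
R0 = Σ lx·mx = 3.464 → 3.464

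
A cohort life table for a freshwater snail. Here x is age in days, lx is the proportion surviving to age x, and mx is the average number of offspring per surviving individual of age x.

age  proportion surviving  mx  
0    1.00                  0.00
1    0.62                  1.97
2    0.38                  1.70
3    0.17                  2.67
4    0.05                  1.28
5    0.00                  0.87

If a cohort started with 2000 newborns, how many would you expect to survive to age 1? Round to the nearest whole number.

1240

Expected survivors = N0 · l_1 = 2000 × 0.62 = 1240 → 1240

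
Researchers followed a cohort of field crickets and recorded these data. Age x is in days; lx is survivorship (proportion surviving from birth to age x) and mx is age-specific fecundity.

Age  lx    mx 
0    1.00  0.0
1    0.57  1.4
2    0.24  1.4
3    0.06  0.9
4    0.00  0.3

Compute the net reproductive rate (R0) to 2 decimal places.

1.19

lx·mx by age: 0, 0.798, 0.336, 0.054, 0
R0 = Σ lx·mx = 1.188 → 1.19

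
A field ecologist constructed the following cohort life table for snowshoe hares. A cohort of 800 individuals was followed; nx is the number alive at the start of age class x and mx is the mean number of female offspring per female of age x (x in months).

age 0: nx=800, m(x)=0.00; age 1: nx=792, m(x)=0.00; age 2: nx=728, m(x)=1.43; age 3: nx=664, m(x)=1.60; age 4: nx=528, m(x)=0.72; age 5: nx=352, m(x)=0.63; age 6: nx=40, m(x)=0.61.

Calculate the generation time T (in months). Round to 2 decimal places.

lx = nx/n0 = nx/800: 1, 0.99, 0.91, 0.83, 0.66, 0.44, 0.05
lx·mx: 0, 0, 1.3013, 1.328, 0.4752, 0.2772, 0.0305 → R0 = 3.4122
x·lx·mx: 0, 0, 2.6026, 3.984, 1.9008, 1.386, 0.183 → Σ = 10.0564
T = 10.0564 / 3.4122 = 2.947189… → 2.95

2.95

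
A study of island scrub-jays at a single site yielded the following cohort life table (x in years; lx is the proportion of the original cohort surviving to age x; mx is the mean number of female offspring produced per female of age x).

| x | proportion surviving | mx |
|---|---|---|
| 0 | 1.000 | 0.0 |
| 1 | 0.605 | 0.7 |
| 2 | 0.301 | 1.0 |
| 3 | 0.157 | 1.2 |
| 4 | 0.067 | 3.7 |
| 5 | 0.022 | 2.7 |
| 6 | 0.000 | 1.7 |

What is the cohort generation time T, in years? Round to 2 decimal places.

lx·mx: 0, 0.4235, 0.301, 0.1884, 0.2479, 0.0594, 0 → R0 = 1.2202
x·lx·mx: 0, 0.4235, 0.602, 0.5652, 0.9916, 0.297, 0 → Σ = 2.8793
T = 2.8793 / 1.2202 = 2.359695… → 2.36

2.36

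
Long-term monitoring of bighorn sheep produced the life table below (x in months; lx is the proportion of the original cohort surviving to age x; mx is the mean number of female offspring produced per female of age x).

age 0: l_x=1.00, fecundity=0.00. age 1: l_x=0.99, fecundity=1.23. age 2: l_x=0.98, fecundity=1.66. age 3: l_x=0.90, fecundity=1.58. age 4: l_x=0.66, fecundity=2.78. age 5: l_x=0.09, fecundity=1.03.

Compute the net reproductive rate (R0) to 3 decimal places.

6.194

lx·mx by age: 0, 1.2177, 1.6268, 1.422, 1.8348, 0.0927
R0 = Σ lx·mx = 6.194 → 6.194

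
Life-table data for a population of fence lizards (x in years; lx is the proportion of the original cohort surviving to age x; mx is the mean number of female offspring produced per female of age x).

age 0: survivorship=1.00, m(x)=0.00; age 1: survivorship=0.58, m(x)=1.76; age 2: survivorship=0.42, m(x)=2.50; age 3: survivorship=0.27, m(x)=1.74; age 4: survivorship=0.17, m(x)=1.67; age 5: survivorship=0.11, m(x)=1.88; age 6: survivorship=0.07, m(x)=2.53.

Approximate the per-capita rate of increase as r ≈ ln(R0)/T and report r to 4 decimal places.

R0 = Σ lx·mx = 0 + 1.0208 + 1.05 + 0.4698 + 0.2839 + 0.2068 + 0.1771 = 3.2084
Σ x·lx·mx = 7.7624; T = 7.7624/3.2084 = 2.4194…
r ≈ ln(R0)/T = ln(3.2084)/2.4194… = 0.481844… → 0.4818

0.4818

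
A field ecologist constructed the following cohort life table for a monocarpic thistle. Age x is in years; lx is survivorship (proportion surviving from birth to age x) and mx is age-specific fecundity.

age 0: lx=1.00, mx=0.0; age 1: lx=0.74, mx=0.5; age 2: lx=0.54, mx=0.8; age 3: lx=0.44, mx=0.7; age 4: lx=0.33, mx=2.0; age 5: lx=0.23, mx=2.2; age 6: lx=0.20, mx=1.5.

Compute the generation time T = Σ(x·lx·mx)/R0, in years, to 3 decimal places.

3.543

lx·mx: 0, 0.37, 0.432, 0.308, 0.66, 0.506, 0.3 → R0 = 2.576
x·lx·mx: 0, 0.37, 0.864, 0.924, 2.64, 2.53, 1.8 → Σ = 9.128
T = 9.128 / 2.576 = 3.543478… → 3.543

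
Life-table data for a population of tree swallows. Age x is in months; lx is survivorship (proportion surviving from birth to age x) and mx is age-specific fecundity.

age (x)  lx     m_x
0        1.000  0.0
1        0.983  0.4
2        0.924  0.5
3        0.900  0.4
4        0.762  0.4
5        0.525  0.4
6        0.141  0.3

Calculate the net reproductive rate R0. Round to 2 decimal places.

lx·mx by age: 0, 0.3932, 0.462, 0.36, 0.3048, 0.21, 0.0423
R0 = Σ lx·mx = 1.7723 → 1.77

1.77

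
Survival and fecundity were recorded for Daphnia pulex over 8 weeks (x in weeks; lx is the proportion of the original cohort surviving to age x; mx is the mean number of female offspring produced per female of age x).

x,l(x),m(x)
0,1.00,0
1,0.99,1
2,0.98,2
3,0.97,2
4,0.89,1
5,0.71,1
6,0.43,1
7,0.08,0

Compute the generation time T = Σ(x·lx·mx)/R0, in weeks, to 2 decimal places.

2.95

lx·mx: 0, 0.99, 1.96, 1.94, 0.89, 0.71, 0.43, 0 → R0 = 6.92
x·lx·mx: 0, 0.99, 3.92, 5.82, 3.56, 3.55, 2.58, 0 → Σ = 20.42
T = 20.42 / 6.92 = 2.950867… → 2.95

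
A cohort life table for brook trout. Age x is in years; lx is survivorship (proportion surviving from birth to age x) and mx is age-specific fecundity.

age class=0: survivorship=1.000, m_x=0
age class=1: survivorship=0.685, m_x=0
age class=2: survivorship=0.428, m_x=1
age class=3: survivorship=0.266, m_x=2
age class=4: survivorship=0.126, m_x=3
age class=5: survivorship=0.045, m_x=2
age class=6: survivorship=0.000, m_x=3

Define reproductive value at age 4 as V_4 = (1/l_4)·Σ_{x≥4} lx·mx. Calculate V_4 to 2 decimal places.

3.71

lx·mx for x ≥ 4: 0.378, 0.09, 0 → sum = 0.468
V_4 = 0.468 / l_4 = 0.468 / 0.126 = 3.714286… → 3.71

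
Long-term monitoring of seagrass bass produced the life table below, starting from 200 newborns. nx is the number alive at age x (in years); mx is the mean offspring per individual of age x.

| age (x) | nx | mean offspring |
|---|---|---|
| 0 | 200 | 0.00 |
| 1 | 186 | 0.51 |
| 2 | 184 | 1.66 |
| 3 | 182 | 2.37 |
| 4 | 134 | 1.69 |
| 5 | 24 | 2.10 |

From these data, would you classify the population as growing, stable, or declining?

growing

lx = nx/n0 = nx/200: 1, 0.93, 0.92, 0.91, 0.67, 0.12
R0 = Σ lx·mx = 0 + 0.4743 + 1.5272 + 2.1567 + 1.1323 + 0.252 = 5.5425
R0 > 1, so the population is growing.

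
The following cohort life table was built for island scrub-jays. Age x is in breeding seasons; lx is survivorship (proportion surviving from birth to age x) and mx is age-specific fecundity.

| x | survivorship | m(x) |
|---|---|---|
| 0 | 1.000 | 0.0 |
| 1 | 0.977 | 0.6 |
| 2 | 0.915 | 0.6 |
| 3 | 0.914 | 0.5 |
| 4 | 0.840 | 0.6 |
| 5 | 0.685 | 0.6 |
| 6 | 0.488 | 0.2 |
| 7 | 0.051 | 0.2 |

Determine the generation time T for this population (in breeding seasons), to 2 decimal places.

2.98

lx·mx: 0, 0.5862, 0.549, 0.457, 0.504, 0.411, 0.0976, 0.0102 → R0 = 2.615
x·lx·mx: 0, 0.5862, 1.098, 1.371, 2.016, 2.055, 0.5856, 0.0714 → Σ = 7.7832
T = 7.7832 / 2.615 = 2.976367… → 2.98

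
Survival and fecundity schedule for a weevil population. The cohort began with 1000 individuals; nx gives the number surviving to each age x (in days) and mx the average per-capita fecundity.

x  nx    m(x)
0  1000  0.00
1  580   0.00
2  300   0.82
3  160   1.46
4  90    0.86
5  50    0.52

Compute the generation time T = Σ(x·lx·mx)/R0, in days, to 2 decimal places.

lx = nx/n0 = nx/1000: 1, 0.58, 0.3, 0.16, 0.09, 0.05
lx·mx: 0, 0, 0.246, 0.2336, 0.0774, 0.026 → R0 = 0.583
x·lx·mx: 0, 0, 0.492, 0.7008, 0.3096, 0.13 → Σ = 1.6324
T = 1.6324 / 0.583 = 2.8 → 2.80

2.80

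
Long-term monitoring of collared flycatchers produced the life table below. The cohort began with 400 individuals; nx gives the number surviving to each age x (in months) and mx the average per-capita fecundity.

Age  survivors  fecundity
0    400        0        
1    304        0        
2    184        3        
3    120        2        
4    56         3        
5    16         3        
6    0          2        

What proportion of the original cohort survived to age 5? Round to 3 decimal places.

0.040

l_5 = n_5/n_0 = 16/400 = 0.04 → 0.040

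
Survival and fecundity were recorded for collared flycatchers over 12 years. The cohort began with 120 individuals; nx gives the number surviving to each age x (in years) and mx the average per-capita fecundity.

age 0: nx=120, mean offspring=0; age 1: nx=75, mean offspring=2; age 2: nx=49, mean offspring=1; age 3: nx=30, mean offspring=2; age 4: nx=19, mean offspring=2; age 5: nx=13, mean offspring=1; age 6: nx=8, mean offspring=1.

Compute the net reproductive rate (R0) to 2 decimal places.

2.65

lx = nx/n0 = nx/120: 1, 0.625, 0.40833…, 0.25, 0.15833…, 0.10833…, 0.06667…
lx·mx by age: 0, 1.25, 0.408333…, 0.5, 0.316667…, 0.108333…, 0.066667…
R0 = Σ lx·mx = 2.65… → 2.65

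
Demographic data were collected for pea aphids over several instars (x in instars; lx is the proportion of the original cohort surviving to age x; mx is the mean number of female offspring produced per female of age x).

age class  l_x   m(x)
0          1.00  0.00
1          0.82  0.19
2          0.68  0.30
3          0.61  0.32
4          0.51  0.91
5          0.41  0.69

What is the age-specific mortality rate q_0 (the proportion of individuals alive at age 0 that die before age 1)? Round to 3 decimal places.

0.180

q_0 = (l_0 − l_1) / l_0 = (1 − 0.82) / 1
     = 0.18 / 1 = 0.18 → 0.180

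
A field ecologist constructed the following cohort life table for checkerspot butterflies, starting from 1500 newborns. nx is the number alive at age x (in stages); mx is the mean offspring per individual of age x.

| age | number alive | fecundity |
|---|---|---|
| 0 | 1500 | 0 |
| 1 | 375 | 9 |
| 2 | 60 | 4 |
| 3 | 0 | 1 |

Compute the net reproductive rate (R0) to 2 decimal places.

2.41

lx = nx/n0 = nx/1500: 1, 0.25, 0.04, 0
lx·mx by age: 0, 2.25, 0.16, 0
R0 = Σ lx·mx = 2.41 → 2.41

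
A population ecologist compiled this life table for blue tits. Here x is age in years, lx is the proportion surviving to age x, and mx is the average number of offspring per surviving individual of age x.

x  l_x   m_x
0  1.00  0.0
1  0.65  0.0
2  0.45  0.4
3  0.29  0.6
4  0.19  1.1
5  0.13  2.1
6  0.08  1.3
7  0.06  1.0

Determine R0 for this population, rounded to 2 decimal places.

1.00

lx·mx by age: 0, 0, 0.18, 0.174, 0.209, 0.273, 0.104, 0.06
R0 = Σ lx·mx = 1 → 1.00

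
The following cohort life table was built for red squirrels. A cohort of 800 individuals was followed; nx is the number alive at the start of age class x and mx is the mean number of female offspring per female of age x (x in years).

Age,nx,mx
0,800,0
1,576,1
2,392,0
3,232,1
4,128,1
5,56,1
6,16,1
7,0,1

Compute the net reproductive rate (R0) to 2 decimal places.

1.26

lx = nx/n0 = nx/800: 1, 0.72, 0.49, 0.29, 0.16, 0.07, 0.02, 0
lx·mx by age: 0, 0.72, 0, 0.29, 0.16, 0.07, 0.02, 0
R0 = Σ lx·mx = 1.26 → 1.26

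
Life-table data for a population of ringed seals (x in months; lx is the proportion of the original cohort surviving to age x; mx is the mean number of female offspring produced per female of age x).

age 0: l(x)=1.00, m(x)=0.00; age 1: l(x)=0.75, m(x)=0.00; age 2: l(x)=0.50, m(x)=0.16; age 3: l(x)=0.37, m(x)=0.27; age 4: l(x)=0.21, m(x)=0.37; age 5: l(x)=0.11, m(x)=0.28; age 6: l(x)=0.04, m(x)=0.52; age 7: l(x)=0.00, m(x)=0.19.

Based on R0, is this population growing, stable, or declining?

R0 = Σ lx·mx = 0 + 0 + 0.08 + 0.0999 + 0.0777 + 0.0308 + 0.0208 + 0 = 0.3092
R0 < 1, so the population is declining.

declining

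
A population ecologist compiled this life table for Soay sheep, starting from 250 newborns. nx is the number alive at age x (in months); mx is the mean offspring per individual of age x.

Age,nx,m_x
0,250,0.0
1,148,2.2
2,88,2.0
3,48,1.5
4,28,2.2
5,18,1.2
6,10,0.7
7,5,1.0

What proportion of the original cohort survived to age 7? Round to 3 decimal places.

0.020

l_7 = n_7/n_0 = 5/250 = 0.02 → 0.020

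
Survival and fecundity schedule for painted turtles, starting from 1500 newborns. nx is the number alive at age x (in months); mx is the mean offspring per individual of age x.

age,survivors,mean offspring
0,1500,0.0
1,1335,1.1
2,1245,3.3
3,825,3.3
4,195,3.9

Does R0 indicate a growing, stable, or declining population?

growing

lx = nx/n0 = nx/1500: 1, 0.89, 0.83, 0.55, 0.13
R0 = Σ lx·mx = 0 + 0.979 + 2.739 + 1.815 + 0.507 = 6.04
R0 > 1, so the population is growing.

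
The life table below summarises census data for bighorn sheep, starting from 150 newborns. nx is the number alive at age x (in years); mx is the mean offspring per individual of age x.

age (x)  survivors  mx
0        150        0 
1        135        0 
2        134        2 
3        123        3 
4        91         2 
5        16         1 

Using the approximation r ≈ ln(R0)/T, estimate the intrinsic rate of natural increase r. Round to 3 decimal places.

0.585

lx = nx/n0 = nx/150: 1, 0.9, 0.89333…, 0.82, 0.60667…, 0.10667…
R0 = Σ lx·mx = 0 + 0 + 1.78667… + 2.46 + 1.21333… + 0.10667… = 5.566667…
Σ x·lx·mx = 16.34…; T = 16.34…/5.566667… = 2.93533…
r ≈ ln(R0)/T = ln(5.566667…)/2.93533… = 0.58487… → 0.585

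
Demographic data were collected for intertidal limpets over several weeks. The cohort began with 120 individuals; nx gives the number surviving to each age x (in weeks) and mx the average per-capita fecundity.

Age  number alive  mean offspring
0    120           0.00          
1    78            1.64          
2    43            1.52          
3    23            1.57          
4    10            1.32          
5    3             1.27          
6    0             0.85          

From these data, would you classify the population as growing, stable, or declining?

growing

lx = nx/n0 = nx/120: 1, 0.65, 0.35833…, 0.19167…, 0.08333…, 0.025, 0
R0 = Σ lx·mx = 0 + 1.066 + 0.544667… + 0.300917… + 0.11… + 0.03175 + 0 = 2.053333…
R0 > 1, so the population is growing.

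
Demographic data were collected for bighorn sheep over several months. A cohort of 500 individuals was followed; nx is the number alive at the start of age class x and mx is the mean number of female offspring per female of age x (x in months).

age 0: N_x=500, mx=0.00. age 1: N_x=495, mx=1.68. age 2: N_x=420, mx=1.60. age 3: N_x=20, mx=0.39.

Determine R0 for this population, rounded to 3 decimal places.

3.023

lx = nx/n0 = nx/500: 1, 0.99, 0.84, 0.04
lx·mx by age: 0, 1.6632, 1.344, 0.0156
R0 = Σ lx·mx = 3.0228 → 3.023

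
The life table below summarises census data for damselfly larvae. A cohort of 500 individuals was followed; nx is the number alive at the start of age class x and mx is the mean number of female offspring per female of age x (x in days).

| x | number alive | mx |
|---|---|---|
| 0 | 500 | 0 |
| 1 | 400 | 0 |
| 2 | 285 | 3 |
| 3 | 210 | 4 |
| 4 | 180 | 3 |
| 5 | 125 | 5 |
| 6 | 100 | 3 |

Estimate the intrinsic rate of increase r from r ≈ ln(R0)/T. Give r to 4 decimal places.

lx = nx/n0 = nx/500: 1, 0.8, 0.57, 0.42, 0.36, 0.25, 0.2
R0 = Σ lx·mx = 0 + 0 + 1.71 + 1.68 + 1.08 + 1.25 + 0.6 = 6.32
Σ x·lx·mx = 22.63; T = 22.63/6.32 = 3.5807…
r ≈ ln(R0)/T = ln(6.32)/3.5807… = 0.514905… → 0.5149

0.5149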